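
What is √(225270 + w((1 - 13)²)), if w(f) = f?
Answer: 3*√25046 ≈ 474.78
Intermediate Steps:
√(225270 + w((1 - 13)²)) = √(225270 + (1 - 13)²) = √(225270 + (-12)²) = √(225270 + 144) = √225414 = 3*√25046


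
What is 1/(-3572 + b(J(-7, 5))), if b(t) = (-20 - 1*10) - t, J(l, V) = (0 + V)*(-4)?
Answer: -1/3582 ≈ -0.00027917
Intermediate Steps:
J(l, V) = -4*V (J(l, V) = V*(-4) = -4*V)
b(t) = -30 - t (b(t) = (-20 - 10) - t = -30 - t)
1/(-3572 + b(J(-7, 5))) = 1/(-3572 + (-30 - (-4)*5)) = 1/(-3572 + (-30 - 1*(-20))) = 1/(-3572 + (-30 + 20)) = 1/(-3572 - 10) = 1/(-3582) = -1/3582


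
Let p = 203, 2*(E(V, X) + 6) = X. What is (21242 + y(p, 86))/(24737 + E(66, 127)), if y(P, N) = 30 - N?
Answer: 42372/49589 ≈ 0.85446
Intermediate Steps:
E(V, X) = -6 + X/2
(21242 + y(p, 86))/(24737 + E(66, 127)) = (21242 + (30 - 1*86))/(24737 + (-6 + (½)*127)) = (21242 + (30 - 86))/(24737 + (-6 + 127/2)) = (21242 - 56)/(24737 + 115/2) = 21186/(49589/2) = 21186*(2/49589) = 42372/49589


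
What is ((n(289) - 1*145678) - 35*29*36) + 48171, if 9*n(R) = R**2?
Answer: -1122902/9 ≈ -1.2477e+5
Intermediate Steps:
n(R) = R**2/9
((n(289) - 1*145678) - 35*29*36) + 48171 = (((1/9)*289**2 - 1*145678) - 35*29*36) + 48171 = (((1/9)*83521 - 145678) - 1015*36) + 48171 = ((83521/9 - 145678) - 36540) + 48171 = (-1227581/9 - 36540) + 48171 = -1556441/9 + 48171 = -1122902/9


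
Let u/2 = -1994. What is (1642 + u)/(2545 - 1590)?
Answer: -2346/955 ≈ -2.4565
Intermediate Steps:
u = -3988 (u = 2*(-1994) = -3988)
(1642 + u)/(2545 - 1590) = (1642 - 3988)/(2545 - 1590) = -2346/955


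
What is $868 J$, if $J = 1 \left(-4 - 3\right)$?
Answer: $-6076$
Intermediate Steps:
$J = -7$ ($J = 1 \left(-7\right) = -7$)
$868 J = 868 \left(-7\right) = -6076$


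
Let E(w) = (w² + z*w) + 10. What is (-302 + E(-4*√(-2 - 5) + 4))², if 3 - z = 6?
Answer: 157200 + 16000*I*√7 ≈ 1.572e+5 + 42332.0*I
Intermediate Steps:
z = -3 (z = 3 - 1*6 = 3 - 6 = -3)
E(w) = 10 + w² - 3*w (E(w) = (w² - 3*w) + 10 = 10 + w² - 3*w)
(-302 + E(-4*√(-2 - 5) + 4))² = (-302 + (10 + (-4*√(-2 - 5) + 4)² - 3*(-4*√(-2 - 5) + 4)))² = (-302 + (10 + (-4*I*√7 + 4)² - 3*(-4*I*√7 + 4)))² = (-302 + (10 + (4 - 4*I*√7)² - 3*(4 - 4*I*√7)))² = (-302 + (10 + (4 - 4*I*√7)² + (-12 + 12*I*√7)))² = (-302 + (-2 + (4 - 4*I*√7)² + 12*I*√7))² = (-304 + (4 - 4*I*√7)² + 12*I*√7)²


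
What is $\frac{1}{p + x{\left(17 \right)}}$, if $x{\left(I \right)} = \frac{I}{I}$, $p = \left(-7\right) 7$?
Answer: $- \frac{1}{48} \approx -0.020833$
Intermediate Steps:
$p = -49$
$x{\left(I \right)} = 1$
$\frac{1}{p + x{\left(17 \right)}} = \frac{1}{-49 + 1} = \frac{1}{-48} = - \frac{1}{48}$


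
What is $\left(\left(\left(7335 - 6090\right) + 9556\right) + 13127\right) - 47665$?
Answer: $-23737$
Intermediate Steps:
$\left(\left(\left(7335 - 6090\right) + 9556\right) + 13127\right) - 47665 = \left(\left(1245 + 9556\right) + 13127\right) - 47665 = \left(10801 + 13127\right) - 47665 = 23928 - 47665 = -23737$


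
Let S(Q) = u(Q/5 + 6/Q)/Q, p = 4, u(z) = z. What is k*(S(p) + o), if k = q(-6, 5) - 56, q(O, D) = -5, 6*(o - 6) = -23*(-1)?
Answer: -76189/120 ≈ -634.91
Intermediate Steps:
o = 59/6 (o = 6 + (-23*(-1))/6 = 6 + (1/6)*23 = 6 + 23/6 = 59/6 ≈ 9.8333)
S(Q) = (6/Q + Q/5)/Q (S(Q) = (Q/5 + 6/Q)/Q = (6/Q + Q/5)/Q)
k = -61 (k = -5 - 56 = -61)
k*(S(p) + o) = -61*((1/5 + 6/4**2) + 59/6) = -61*((1/5 + 6*(1/16)) + 59/6) = -61*((1/5 + 3/8) + 59/6) = -61*(23/40 + 59/6) = -61*1249/120 = -76189/120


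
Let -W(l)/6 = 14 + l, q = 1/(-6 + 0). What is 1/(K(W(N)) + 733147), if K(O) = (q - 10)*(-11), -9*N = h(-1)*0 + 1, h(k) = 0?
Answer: 6/4399553 ≈ 1.3638e-6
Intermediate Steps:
q = -1/6 (q = 1/(-6) = -1/6 ≈ -0.16667)
N = -1/9 (N = -(0*0 + 1)/9 = -(0 + 1)/9 = -1/9*1 = -1/9 ≈ -0.11111)
W(l) = -84 - 6*l (W(l) = -6*(14 + l) = -84 - 6*l)
K(O) = 671/6 (K(O) = (-1/6 - 10)*(-11) = -61/6*(-11) = 671/6)
1/(K(W(N)) + 733147) = 1/(671/6 + 733147) = 1/(4399553/6) = 6/4399553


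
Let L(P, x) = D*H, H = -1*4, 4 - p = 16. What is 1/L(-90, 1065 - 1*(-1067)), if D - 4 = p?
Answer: 1/32 ≈ 0.031250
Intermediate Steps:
p = -12 (p = 4 - 1*16 = 4 - 16 = -12)
D = -8 (D = 4 - 12 = -8)
H = -4
L(P, x) = 32 (L(P, x) = -8*(-4) = 32)
1/L(-90, 1065 - 1*(-1067)) = 1/32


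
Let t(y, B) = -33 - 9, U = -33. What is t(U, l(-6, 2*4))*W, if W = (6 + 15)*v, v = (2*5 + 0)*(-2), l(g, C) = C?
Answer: 17640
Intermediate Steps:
v = -20 (v = (10 + 0)*(-2) = 10*(-2) = -20)
t(y, B) = -42
W = -420 (W = (6 + 15)*(-20) = 21*(-20) = -420)
t(U, l(-6, 2*4))*W = -42*(-420) = 17640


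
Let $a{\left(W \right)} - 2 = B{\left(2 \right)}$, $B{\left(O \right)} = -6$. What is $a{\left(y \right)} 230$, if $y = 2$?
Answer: $-920$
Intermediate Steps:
$a{\left(W \right)} = -4$ ($a{\left(W \right)} = 2 - 6 = -4$)
$a{\left(y \right)} 230 = \left(-4\right) 230 = -920$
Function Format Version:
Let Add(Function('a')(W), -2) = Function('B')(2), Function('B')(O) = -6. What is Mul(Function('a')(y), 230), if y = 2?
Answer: -920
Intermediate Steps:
Function('a')(W) = -4 (Function('a')(W) = Add(2, -6) = -4)
Mul(Function('a')(y), 230) = Mul(-4, 230) = -920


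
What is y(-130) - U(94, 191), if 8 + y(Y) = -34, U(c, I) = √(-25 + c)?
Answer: -42 - √69 ≈ -50.307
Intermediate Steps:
y(Y) = -42 (y(Y) = -8 - 34 = -42)
y(-130) - U(94, 191) = -42 - √(-25 + 94) = -42 - √69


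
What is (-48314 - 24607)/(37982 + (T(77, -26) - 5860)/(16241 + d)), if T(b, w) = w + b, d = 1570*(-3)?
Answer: -280284017/145988211 ≈ -1.9199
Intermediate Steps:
d = -4710
T(b, w) = b + w
(-48314 - 24607)/(37982 + (T(77, -26) - 5860)/(16241 + d)) = (-48314 - 24607)/(37982 + ((77 - 26) - 5860)/(16241 - 4710)) = -72921/(37982 + (51 - 5860)/11531) = -72921/(37982 - 5809*1/11531) = -72921/(37982 - 5809/11531) = -72921/437964633/11531 = -72921*11531/437964633 = -280284017/145988211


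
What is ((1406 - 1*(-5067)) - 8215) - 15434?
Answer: -17176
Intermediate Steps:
((1406 - 1*(-5067)) - 8215) - 15434 = ((1406 + 5067) - 8215) - 15434 = (6473 - 8215) - 15434 = -1742 - 15434 = -17176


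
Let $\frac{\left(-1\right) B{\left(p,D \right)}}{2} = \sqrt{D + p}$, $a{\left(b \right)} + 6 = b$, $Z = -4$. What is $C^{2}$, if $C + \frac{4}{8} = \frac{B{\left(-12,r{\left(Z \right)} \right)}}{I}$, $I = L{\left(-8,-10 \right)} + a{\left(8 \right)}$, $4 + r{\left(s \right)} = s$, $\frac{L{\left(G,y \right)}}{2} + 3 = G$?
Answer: $\frac{1}{20} - \frac{i \sqrt{5}}{5} \approx 0.05 - 0.44721 i$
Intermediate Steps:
$a{\left(b \right)} = -6 + b$
$L{\left(G,y \right)} = -6 + 2 G$
$r{\left(s \right)} = -4 + s$
$B{\left(p,D \right)} = - 2 \sqrt{D + p}$
$I = -20$ ($I = \left(-6 + 2 \left(-8\right)\right) + \left(-6 + 8\right) = \left(-6 - 16\right) + 2 = -22 + 2 = -20$)
$C = - \frac{1}{2} + \frac{i \sqrt{5}}{5}$ ($C = - \frac{1}{2} + \frac{\left(-2\right) \sqrt{\left(-4 - 4\right) - 12}}{-20} = - \frac{1}{2} + - 2 \sqrt{-8 - 12} \left(- \frac{1}{20}\right) = - \frac{1}{2} + - 2 \sqrt{-20} \left(- \frac{1}{20}\right) = - \frac{1}{2} + - 2 \cdot 2 i \sqrt{5} \left(- \frac{1}{20}\right) = - \frac{1}{2} + - 4 i \sqrt{5} \left(- \frac{1}{20}\right) = - \frac{1}{2} + \frac{i \sqrt{5}}{5} \approx -0.5 + 0.44721 i$)
$C^{2} = \left(- \frac{1}{2} + \frac{i \sqrt{5}}{5}\right)^{2}$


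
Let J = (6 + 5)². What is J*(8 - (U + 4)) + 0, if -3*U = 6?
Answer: 726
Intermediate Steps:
J = 121 (J = 11² = 121)
U = -2 (U = -⅓*6 = -2)
J*(8 - (U + 4)) + 0 = 121*(8 - (-2 + 4)) + 0 = 121*(8 - 1*2) + 0 = 121*(8 - 2) + 0 = 121*6 + 0 = 726 + 0 = 726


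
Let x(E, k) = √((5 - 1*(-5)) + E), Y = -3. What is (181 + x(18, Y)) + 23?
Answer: 204 + 2*√7 ≈ 209.29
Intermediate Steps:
x(E, k) = √(10 + E) (x(E, k) = √((5 + 5) + E) = √(10 + E))
(181 + x(18, Y)) + 23 = (181 + √(10 + 18)) + 23 = (181 + √28) + 23 = (181 + 2*√7) + 23 = 204 + 2*√7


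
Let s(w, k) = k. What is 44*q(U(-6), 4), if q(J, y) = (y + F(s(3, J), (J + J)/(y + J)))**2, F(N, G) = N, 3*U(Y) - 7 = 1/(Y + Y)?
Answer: 566819/324 ≈ 1749.4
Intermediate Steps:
U(Y) = 7/3 + 1/(6*Y) (U(Y) = 7/3 + 1/(3*(Y + Y)) = 7/3 + 1/(3*((2*Y))) = 7/3 + (1/(2*Y))/3 = 7/3 + 1/(6*Y))
q(J, y) = (J + y)**2 (q(J, y) = (y + J)**2 = (J + y)**2)
44*q(U(-6), 4) = 44*((1/6)*(1 + 14*(-6))/(-6) + 4)**2 = 44*((1/6)*(-1/6)*(1 - 84) + 4)**2 = 44*((1/6)*(-1/6)*(-83) + 4)**2 = 44*(83/36 + 4)**2 = 44*(227/36)**2 = 44*(51529/1296) = 566819/324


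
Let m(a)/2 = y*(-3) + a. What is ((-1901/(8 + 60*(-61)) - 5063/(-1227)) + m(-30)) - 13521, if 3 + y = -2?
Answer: -60701262601/4481004 ≈ -13546.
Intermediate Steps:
y = -5 (y = -3 - 2 = -5)
m(a) = 30 + 2*a (m(a) = 2*(-5*(-3) + a) = 2*(15 + a) = 30 + 2*a)
((-1901/(8 + 60*(-61)) - 5063/(-1227)) + m(-30)) - 13521 = ((-1901/(8 + 60*(-61)) - 5063/(-1227)) + (30 + 2*(-30))) - 13521 = ((-1901/(8 - 3660) - 5063*(-1/1227)) + (30 - 60)) - 13521 = ((-1901/(-3652) + 5063/1227) - 30) - 13521 = ((-1901*(-1/3652) + 5063/1227) - 30) - 13521 = ((1901/3652 + 5063/1227) - 30) - 13521 = (20822603/4481004 - 30) - 13521 = -113607517/4481004 - 13521 = -60701262601/4481004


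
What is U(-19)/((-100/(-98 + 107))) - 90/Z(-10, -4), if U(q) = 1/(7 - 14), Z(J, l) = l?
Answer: 15759/700 ≈ 22.513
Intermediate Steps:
U(q) = -⅐ (U(q) = 1/(-7) = -⅐)
U(-19)/((-100/(-98 + 107))) - 90/Z(-10, -4) = -1/(7*((-100/(-98 + 107)))) - 90/(-4) = -1/(7*((-100/9))) - 90*(-¼) = -1/(7*((-100*⅑))) + 45/2 = -1/(7*(-100/9)) + 45/2 = -⅐*(-9/100) + 45/2 = 9/700 + 45/2 = 15759/700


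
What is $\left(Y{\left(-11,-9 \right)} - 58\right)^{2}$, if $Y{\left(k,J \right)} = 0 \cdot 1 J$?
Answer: $3364$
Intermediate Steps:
$Y{\left(k,J \right)} = 0$ ($Y{\left(k,J \right)} = 0 J = 0$)
$\left(Y{\left(-11,-9 \right)} - 58\right)^{2} = \left(0 - 58\right)^{2} = \left(-58\right)^{2} = 3364$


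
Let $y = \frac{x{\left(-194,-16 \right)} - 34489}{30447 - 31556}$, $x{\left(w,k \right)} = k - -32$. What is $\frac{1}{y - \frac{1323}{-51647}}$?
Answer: $\frac{57276523}{1781894238} \approx 0.032144$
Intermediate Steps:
$x{\left(w,k \right)} = 32 + k$ ($x{\left(w,k \right)} = k + 32 = 32 + k$)
$y = \frac{34473}{1109}$ ($y = \frac{\left(32 - 16\right) - 34489}{30447 - 31556} = \frac{16 - 34489}{-1109} = \left(-34473\right) \left(- \frac{1}{1109}\right) = \frac{34473}{1109} \approx 31.085$)
$\frac{1}{y - \frac{1323}{-51647}} = \frac{1}{\frac{34473}{1109} - \frac{1323}{-51647}} = \frac{1}{\frac{34473}{1109} - - \frac{1323}{51647}} = \frac{1}{\frac{34473}{1109} + \frac{1323}{51647}} = \frac{1}{\frac{1781894238}{57276523}} = \frac{57276523}{1781894238}$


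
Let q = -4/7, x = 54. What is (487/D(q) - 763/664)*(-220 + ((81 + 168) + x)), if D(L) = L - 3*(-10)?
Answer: 1053199/824 ≈ 1278.2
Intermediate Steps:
q = -4/7 (q = (⅐)*(-4) = -4/7 ≈ -0.57143)
D(L) = 30 + L (D(L) = L + 30 = 30 + L)
(487/D(q) - 763/664)*(-220 + ((81 + 168) + x)) = (487/(30 - 4/7) - 763/664)*(-220 + ((81 + 168) + 54)) = (487/(206/7) - 763*1/664)*(-220 + (249 + 54)) = (487*(7/206) - 763/664)*(-220 + 303) = (3409/206 - 763/664)*83 = (1053199/68392)*83 = 1053199/824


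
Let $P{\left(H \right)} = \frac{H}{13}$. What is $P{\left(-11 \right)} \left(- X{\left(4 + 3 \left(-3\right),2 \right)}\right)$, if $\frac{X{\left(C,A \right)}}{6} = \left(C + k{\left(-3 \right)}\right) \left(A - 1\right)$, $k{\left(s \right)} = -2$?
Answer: $- \frac{462}{13} \approx -35.538$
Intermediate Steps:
$P{\left(H \right)} = \frac{H}{13}$ ($P{\left(H \right)} = H \frac{1}{13} = \frac{H}{13}$)
$X{\left(C,A \right)} = 6 \left(-1 + A\right) \left(-2 + C\right)$ ($X{\left(C,A \right)} = 6 \left(C - 2\right) \left(A - 1\right) = 6 \left(-2 + C\right) \left(-1 + A\right) = 6 \left(-1 + A\right) \left(-2 + C\right)$)
$P{\left(-11 \right)} \left(- X{\left(4 + 3 \left(-3\right),2 \right)}\right) = \frac{1}{13} \left(-11\right) \left(- (12 - 24 - 6 \left(4 + 3 \left(-3\right)\right) + 6 \cdot 2 \left(4 + 3 \left(-3\right)\right))\right) = - \frac{11 \left(- (12 - 24 - 6 \left(4 - 9\right) + 6 \cdot 2 \left(4 - 9\right))\right)}{13} = - \frac{11 \left(- (12 - 24 - -30 + 6 \cdot 2 \left(-5\right))\right)}{13} = - \frac{11 \left(- (12 - 24 + 30 - 60)\right)}{13} = - \frac{11 \left(\left(-1\right) \left(-42\right)\right)}{13} = \left(- \frac{11}{13}\right) 42 = - \frac{462}{13}$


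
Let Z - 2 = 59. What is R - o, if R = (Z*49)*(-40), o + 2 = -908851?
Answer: 789293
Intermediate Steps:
Z = 61 (Z = 2 + 59 = 61)
o = -908853 (o = -2 - 908851 = -908853)
R = -119560 (R = (61*49)*(-40) = 2989*(-40) = -119560)
R - o = -119560 - 1*(-908853) = -119560 + 908853 = 789293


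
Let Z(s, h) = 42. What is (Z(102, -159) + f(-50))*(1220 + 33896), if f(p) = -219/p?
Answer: 40717002/25 ≈ 1.6287e+6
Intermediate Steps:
(Z(102, -159) + f(-50))*(1220 + 33896) = (42 - 219/(-50))*(1220 + 33896) = (42 - 219*(-1/50))*35116 = (42 + 219/50)*35116 = (2319/50)*35116 = 40717002/25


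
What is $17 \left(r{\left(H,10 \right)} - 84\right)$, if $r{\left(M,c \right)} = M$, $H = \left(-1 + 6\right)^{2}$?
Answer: $-1003$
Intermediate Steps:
$H = 25$ ($H = 5^{2} = 25$)
$17 \left(r{\left(H,10 \right)} - 84\right) = 17 \left(25 - 84\right) = 17 \left(-59\right) = -1003$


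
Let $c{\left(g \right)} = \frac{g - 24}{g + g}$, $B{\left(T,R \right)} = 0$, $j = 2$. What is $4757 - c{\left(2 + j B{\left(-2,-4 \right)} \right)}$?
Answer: $\frac{9525}{2} \approx 4762.5$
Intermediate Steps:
$c{\left(g \right)} = \frac{-24 + g}{2 g}$
$4757 - c{\left(2 + j B{\left(-2,-4 \right)} \right)} = 4757 - \frac{-24 + \left(2 + 2 \cdot 0\right)}{2 \left(2 + 2 \cdot 0\right)} = 4757 - \frac{-24 + \left(2 + 0\right)}{2 \left(2 + 0\right)} = 4757 - \frac{-24 + 2}{2 \cdot 2} = 4757 - \frac{1}{2} \cdot \frac{1}{2} \left(-22\right) = 4757 - - \frac{11}{2} = 4757 + \frac{11}{2} = \frac{9525}{2}$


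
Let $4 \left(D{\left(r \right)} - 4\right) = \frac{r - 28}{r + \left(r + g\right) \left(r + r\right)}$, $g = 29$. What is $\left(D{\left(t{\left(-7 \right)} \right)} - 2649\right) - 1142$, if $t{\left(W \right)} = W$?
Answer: $- \frac{136331}{36} \approx -3787.0$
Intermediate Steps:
$D{\left(r \right)} = 4 + \frac{-28 + r}{4 \left(r + 2 r \left(29 + r\right)\right)}$ ($D{\left(r \right)} = 4 + \frac{\left(r - 28\right) \frac{1}{r + \left(r + 29\right) \left(r + r\right)}}{4} = 4 + \frac{\left(-28 + r\right) \frac{1}{r + \left(29 + r\right) 2 r}}{4} = 4 + \frac{\left(-28 + r\right) \frac{1}{r + 2 r \left(29 + r\right)}}{4} = 4 + \frac{\frac{1}{r + 2 r \left(29 + r\right)} \left(-28 + r\right)}{4} = 4 + \frac{-28 + r}{4 \left(r + 2 r \left(29 + r\right)\right)}$)
$\left(D{\left(t{\left(-7 \right)} \right)} - 2649\right) - 1142 = \left(\frac{-28 + 32 \left(-7\right)^{2} + 945 \left(-7\right)}{4 \left(-7\right) \left(59 + 2 \left(-7\right)\right)} - 2649\right) - 1142 = \left(\frac{1}{4} \left(- \frac{1}{7}\right) \frac{1}{59 - 14} \left(-28 + 32 \cdot 49 - 6615\right) - 2649\right) - 1142 = \left(\frac{1}{4} \left(- \frac{1}{7}\right) \frac{1}{45} \left(-28 + 1568 - 6615\right) - 2649\right) - 1142 = \left(\frac{1}{4} \left(- \frac{1}{7}\right) \frac{1}{45} \left(-5075\right) - 2649\right) - 1142 = \left(\frac{145}{36} - 2649\right) - 1142 = - \frac{95219}{36} - 1142 = - \frac{136331}{36}$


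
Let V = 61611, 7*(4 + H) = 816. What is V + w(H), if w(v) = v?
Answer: 432065/7 ≈ 61724.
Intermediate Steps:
H = 788/7 (H = -4 + (⅐)*816 = -4 + 816/7 = 788/7 ≈ 112.57)
V + w(H) = 61611 + 788/7 = 432065/7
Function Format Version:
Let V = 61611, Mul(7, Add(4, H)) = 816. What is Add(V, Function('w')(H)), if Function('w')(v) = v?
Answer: Rational(432065, 7) ≈ 61724.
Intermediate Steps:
H = Rational(788, 7) (H = Add(-4, Mul(Rational(1, 7), 816)) = Add(-4, Rational(816, 7)) = Rational(788, 7) ≈ 112.57)
Add(V, Function('w')(H)) = Add(61611, Rational(788, 7)) = Rational(432065, 7)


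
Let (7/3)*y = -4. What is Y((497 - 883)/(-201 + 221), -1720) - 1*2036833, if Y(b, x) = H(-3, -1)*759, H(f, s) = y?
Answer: -14266939/7 ≈ -2.0381e+6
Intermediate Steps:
y = -12/7 (y = (3/7)*(-4) = -12/7 ≈ -1.7143)
H(f, s) = -12/7
Y(b, x) = -9108/7 (Y(b, x) = -12/7*759 = -9108/7)
Y((497 - 883)/(-201 + 221), -1720) - 1*2036833 = -9108/7 - 1*2036833 = -9108/7 - 2036833 = -14266939/7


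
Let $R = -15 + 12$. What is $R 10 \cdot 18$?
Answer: $-540$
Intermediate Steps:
$R = -3$
$R 10 \cdot 18 = \left(-3\right) 10 \cdot 18 = \left(-30\right) 18 = -540$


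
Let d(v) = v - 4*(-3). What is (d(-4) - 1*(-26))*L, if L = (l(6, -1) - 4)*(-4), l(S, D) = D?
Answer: 680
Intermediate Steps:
d(v) = 12 + v (d(v) = v + 12 = 12 + v)
L = 20 (L = (-1 - 4)*(-4) = -5*(-4) = 20)
(d(-4) - 1*(-26))*L = ((12 - 4) - 1*(-26))*20 = (8 + 26)*20 = 34*20 = 680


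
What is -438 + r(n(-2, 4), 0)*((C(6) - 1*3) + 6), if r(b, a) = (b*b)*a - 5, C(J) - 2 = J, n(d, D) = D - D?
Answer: -493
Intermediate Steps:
n(d, D) = 0
C(J) = 2 + J
r(b, a) = -5 + a*b² (r(b, a) = b²*a - 5 = a*b² - 5 = -5 + a*b²)
-438 + r(n(-2, 4), 0)*((C(6) - 1*3) + 6) = -438 + (-5 + 0*0²)*(((2 + 6) - 1*3) + 6) = -438 + (-5 + 0*0)*((8 - 3) + 6) = -438 + (-5 + 0)*(5 + 6) = -438 - 5*11 = -438 - 55 = -493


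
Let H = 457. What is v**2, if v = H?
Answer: 208849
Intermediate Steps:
v = 457
v**2 = 457**2 = 208849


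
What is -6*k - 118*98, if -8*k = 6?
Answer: -23119/2 ≈ -11560.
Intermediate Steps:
k = -¾ (k = -⅛*6 = -¾ ≈ -0.75000)
-6*k - 118*98 = -6*(-¾) - 118*98 = 9/2 - 11564 = -23119/2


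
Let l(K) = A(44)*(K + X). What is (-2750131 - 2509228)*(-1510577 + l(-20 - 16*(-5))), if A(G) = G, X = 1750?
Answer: 7525811389383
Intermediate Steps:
l(K) = 77000 + 44*K (l(K) = 44*(K + 1750) = 44*(1750 + K) = 77000 + 44*K)
(-2750131 - 2509228)*(-1510577 + l(-20 - 16*(-5))) = (-2750131 - 2509228)*(-1510577 + (77000 + 44*(-20 - 16*(-5)))) = -5259359*(-1510577 + (77000 + 44*(-20 + 80))) = -5259359*(-1510577 + (77000 + 44*60)) = -5259359*(-1510577 + (77000 + 2640)) = -5259359*(-1510577 + 79640) = -5259359*(-1430937) = 7525811389383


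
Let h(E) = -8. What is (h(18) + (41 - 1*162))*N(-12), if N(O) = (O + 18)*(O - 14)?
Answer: 20124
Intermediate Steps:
N(O) = (-14 + O)*(18 + O) (N(O) = (18 + O)*(-14 + O) = (-14 + O)*(18 + O))
(h(18) + (41 - 1*162))*N(-12) = (-8 + (41 - 1*162))*(-252 + (-12)² + 4*(-12)) = (-8 + (41 - 162))*(-252 + 144 - 48) = (-8 - 121)*(-156) = -129*(-156) = 20124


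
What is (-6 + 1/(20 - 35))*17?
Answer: -1547/15 ≈ -103.13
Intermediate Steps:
(-6 + 1/(20 - 35))*17 = (-6 + 1/(-15))*17 = (-6 - 1/15)*17 = -91/15*17 = -1547/15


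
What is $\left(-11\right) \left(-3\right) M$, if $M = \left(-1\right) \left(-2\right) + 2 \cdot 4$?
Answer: $330$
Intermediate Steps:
$M = 10$ ($M = 2 + 8 = 10$)
$\left(-11\right) \left(-3\right) M = \left(-11\right) \left(-3\right) 10 = 33 \cdot 10 = 330$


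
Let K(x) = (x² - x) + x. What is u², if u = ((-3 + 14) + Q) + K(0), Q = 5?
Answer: 256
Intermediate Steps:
K(x) = x²
u = 16 (u = ((-3 + 14) + 5) + 0² = (11 + 5) + 0 = 16 + 0 = 16)
u² = 16² = 256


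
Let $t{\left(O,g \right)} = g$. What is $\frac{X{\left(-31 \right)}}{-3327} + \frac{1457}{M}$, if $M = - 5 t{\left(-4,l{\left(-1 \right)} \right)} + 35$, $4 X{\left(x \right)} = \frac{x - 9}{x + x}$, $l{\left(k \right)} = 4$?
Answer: $\frac{16696726}{171895} \approx 97.133$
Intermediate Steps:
$X{\left(x \right)} = \frac{-9 + x}{8 x}$ ($X{\left(x \right)} = \frac{\left(x - 9\right) \frac{1}{x + x}}{4} = \frac{\left(-9 + x\right) \frac{1}{2 x}}{4} = \frac{\frac{1}{2} \frac{1}{x} \left(-9 + x\right)}{4} = \frac{-9 + x}{8 x}$)
$M = 15$ ($M = \left(-5\right) 4 + 35 = -20 + 35 = 15$)
$\frac{X{\left(-31 \right)}}{-3327} + \frac{1457}{M} = \frac{\frac{1}{8} \frac{1}{-31} \left(-9 - 31\right)}{-3327} + \frac{1457}{15} = \frac{1}{8} \left(- \frac{1}{31}\right) \left(-40\right) \left(- \frac{1}{3327}\right) + 1457 \cdot \frac{1}{15} = \frac{5}{31} \left(- \frac{1}{3327}\right) + \frac{1457}{15} = - \frac{5}{103137} + \frac{1457}{15} = \frac{16696726}{171895}$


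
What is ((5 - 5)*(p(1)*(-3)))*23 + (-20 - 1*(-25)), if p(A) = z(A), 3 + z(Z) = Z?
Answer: 5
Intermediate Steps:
z(Z) = -3 + Z
p(A) = -3 + A
((5 - 5)*(p(1)*(-3)))*23 + (-20 - 1*(-25)) = ((5 - 5)*((-3 + 1)*(-3)))*23 + (-20 - 1*(-25)) = (0*(-2*(-3)))*23 + (-20 + 25) = (0*6)*23 + 5 = 0*23 + 5 = 0 + 5 = 5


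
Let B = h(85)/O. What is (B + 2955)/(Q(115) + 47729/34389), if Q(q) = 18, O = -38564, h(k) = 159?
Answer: 3918848737329/25711814284 ≈ 152.41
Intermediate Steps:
B = -159/38564 (B = 159/(-38564) = 159*(-1/38564) = -159/38564 ≈ -0.0041230)
(B + 2955)/(Q(115) + 47729/34389) = (-159/38564 + 2955)/(18 + 47729/34389) = 113956461/(38564*(18 + 47729*(1/34389))) = 113956461/(38564*(18 + 47729/34389)) = 113956461/(38564*(666731/34389)) = (113956461/38564)*(34389/666731) = 3918848737329/25711814284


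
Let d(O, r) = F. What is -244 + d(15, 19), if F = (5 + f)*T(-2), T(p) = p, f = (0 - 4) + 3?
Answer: -252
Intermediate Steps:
f = -1 (f = -4 + 3 = -1)
F = -8 (F = (5 - 1)*(-2) = 4*(-2) = -8)
d(O, r) = -8
-244 + d(15, 19) = -244 - 8 = -252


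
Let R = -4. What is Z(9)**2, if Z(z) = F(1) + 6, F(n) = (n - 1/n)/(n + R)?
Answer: 36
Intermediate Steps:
F(n) = (n - 1/n)/(-4 + n) (F(n) = (n - 1/n)/(n - 4) = (n - 1/n)/(-4 + n))
Z(z) = 6 (Z(z) = (-1 + 1**2)/(1*(-4 + 1)) + 6 = 1*(-1 + 1)/(-3) + 6 = 1*(-1/3)*0 + 6 = 0 + 6 = 6)
Z(9)**2 = 6**2 = 36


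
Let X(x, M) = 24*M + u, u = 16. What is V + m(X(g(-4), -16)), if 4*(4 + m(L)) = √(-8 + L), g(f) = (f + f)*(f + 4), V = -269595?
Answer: -269599 + I*√94/2 ≈ -2.696e+5 + 4.8477*I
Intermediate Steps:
g(f) = 2*f*(4 + f) (g(f) = (2*f)*(4 + f) = 2*f*(4 + f))
X(x, M) = 16 + 24*M (X(x, M) = 24*M + 16 = 16 + 24*M)
m(L) = -4 + √(-8 + L)/4
V + m(X(g(-4), -16)) = -269595 + (-4 + √(-8 + (16 + 24*(-16)))/4) = -269595 + (-4 + √(-8 + (16 - 384))/4) = -269595 + (-4 + √(-8 - 368)/4) = -269595 + (-4 + √(-376)/4) = -269595 + (-4 + (2*I*√94)/4) = -269595 + (-4 + I*√94/2) = -269599 + I*√94/2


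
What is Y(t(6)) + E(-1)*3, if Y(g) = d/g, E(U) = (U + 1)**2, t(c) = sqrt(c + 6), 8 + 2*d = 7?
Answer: -sqrt(3)/12 ≈ -0.14434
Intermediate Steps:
d = -1/2 (d = -4 + (1/2)*7 = -4 + 7/2 = -1/2 ≈ -0.50000)
t(c) = sqrt(6 + c)
E(U) = (1 + U)**2
Y(g) = -1/(2*g)
Y(t(6)) + E(-1)*3 = -1/(2*sqrt(6 + 6)) + (1 - 1)**2*3 = -sqrt(3)/6/2 + 0**2*3 = -sqrt(3)/6/2 + 0*3 = -sqrt(3)/12 + 0 = -sqrt(3)/12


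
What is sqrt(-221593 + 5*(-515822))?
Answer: I*sqrt(2800703) ≈ 1673.5*I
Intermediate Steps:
sqrt(-221593 + 5*(-515822)) = sqrt(-221593 - 2579110) = sqrt(-2800703) = I*sqrt(2800703)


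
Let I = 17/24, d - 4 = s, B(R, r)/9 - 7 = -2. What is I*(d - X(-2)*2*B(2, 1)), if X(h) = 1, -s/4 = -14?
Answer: -85/4 ≈ -21.250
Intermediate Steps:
B(R, r) = 45 (B(R, r) = 63 + 9*(-2) = 63 - 18 = 45)
s = 56 (s = -4*(-14) = 56)
d = 60 (d = 4 + 56 = 60)
I = 17/24 (I = 17*(1/24) = 17/24 ≈ 0.70833)
I*(d - X(-2)*2*B(2, 1)) = 17*(60 - 1*2*45)/24 = 17*(60 - 2*45)/24 = 17*(60 - 1*90)/24 = 17*(60 - 90)/24 = (17/24)*(-30) = -85/4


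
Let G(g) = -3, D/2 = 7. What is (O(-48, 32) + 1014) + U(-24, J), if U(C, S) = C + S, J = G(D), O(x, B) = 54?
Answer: 1041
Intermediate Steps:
D = 14 (D = 2*7 = 14)
J = -3
(O(-48, 32) + 1014) + U(-24, J) = (54 + 1014) + (-24 - 3) = 1068 - 27 = 1041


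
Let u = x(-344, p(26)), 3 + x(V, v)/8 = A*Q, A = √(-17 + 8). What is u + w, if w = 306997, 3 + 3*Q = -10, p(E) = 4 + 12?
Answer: 306973 - 104*I ≈ 3.0697e+5 - 104.0*I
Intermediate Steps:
p(E) = 16
Q = -13/3 (Q = -1 + (⅓)*(-10) = -1 - 10/3 = -13/3 ≈ -4.3333)
A = 3*I (A = √(-9) = 3*I ≈ 3.0*I)
x(V, v) = -24 - 104*I (x(V, v) = -24 + 8*((3*I)*(-13/3)) = -24 + 8*(-13*I) = -24 - 104*I)
u = -24 - 104*I ≈ -24.0 - 104.0*I
u + w = (-24 - 104*I) + 306997 = 306973 - 104*I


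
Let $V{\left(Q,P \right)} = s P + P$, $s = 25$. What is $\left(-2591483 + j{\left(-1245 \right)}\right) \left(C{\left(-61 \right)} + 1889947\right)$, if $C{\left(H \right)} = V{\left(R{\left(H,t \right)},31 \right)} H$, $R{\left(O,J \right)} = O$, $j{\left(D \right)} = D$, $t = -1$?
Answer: $-4772644440568$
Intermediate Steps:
$V{\left(Q,P \right)} = 26 P$ ($V{\left(Q,P \right)} = 25 P + P = 26 P$)
$C{\left(H \right)} = 806 H$ ($C{\left(H \right)} = 26 \cdot 31 H = 806 H$)
$\left(-2591483 + j{\left(-1245 \right)}\right) \left(C{\left(-61 \right)} + 1889947\right) = \left(-2591483 - 1245\right) \left(806 \left(-61\right) + 1889947\right) = - 2592728 \left(-49166 + 1889947\right) = \left(-2592728\right) 1840781 = -4772644440568$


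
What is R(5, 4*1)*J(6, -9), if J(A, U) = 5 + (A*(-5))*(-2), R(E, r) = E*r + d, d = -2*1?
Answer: 1170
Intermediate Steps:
d = -2
R(E, r) = -2 + E*r (R(E, r) = E*r - 2 = -2 + E*r)
J(A, U) = 5 + 10*A (J(A, U) = 5 - 5*A*(-2) = 5 + 10*A)
R(5, 4*1)*J(6, -9) = (-2 + 5*(4*1))*(5 + 10*6) = (-2 + 5*4)*(5 + 60) = (-2 + 20)*65 = 18*65 = 1170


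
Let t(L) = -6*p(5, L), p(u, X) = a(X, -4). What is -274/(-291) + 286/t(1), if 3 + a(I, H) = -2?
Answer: 15241/1455 ≈ 10.475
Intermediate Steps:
a(I, H) = -5 (a(I, H) = -3 - 2 = -5)
p(u, X) = -5
t(L) = 30 (t(L) = -6*(-5) = 30)
-274/(-291) + 286/t(1) = -274/(-291) + 286/30 = -274*(-1/291) + 286*(1/30) = 274/291 + 143/15 = 15241/1455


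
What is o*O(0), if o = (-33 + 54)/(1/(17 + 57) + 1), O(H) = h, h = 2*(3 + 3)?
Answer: 6216/25 ≈ 248.64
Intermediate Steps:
h = 12 (h = 2*6 = 12)
O(H) = 12
o = 518/25 (o = 21/(1/74 + 1) = 21/(75/74) = 21*(74/75) = 518/25 ≈ 20.720)
o*O(0) = (518/25)*12 = 6216/25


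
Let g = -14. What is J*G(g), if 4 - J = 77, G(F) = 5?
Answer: -365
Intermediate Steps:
J = -73 (J = 4 - 1*77 = 4 - 77 = -73)
J*G(g) = -73*5 = -365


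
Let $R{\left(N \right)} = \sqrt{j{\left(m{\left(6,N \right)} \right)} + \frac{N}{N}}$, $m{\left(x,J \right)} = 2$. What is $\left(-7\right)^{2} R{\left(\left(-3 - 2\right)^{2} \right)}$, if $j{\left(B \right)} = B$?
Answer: $49 \sqrt{3} \approx 84.87$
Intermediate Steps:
$R{\left(N \right)} = \sqrt{3}$ ($R{\left(N \right)} = \sqrt{2 + \frac{N}{N}} = \sqrt{2 + 1} = \sqrt{3}$)
$\left(-7\right)^{2} R{\left(\left(-3 - 2\right)^{2} \right)} = \left(-7\right)^{2} \sqrt{3} = 49 \sqrt{3}$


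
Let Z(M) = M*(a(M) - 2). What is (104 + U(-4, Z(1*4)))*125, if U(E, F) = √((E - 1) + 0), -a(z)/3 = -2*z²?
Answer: 13000 + 125*I*√5 ≈ 13000.0 + 279.51*I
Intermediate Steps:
a(z) = 6*z² (a(z) = -(-6)*z² = 6*z²)
Z(M) = M*(-2 + 6*M²) (Z(M) = M*(6*M² - 2) = M*(-2 + 6*M²))
U(E, F) = √(-1 + E) (U(E, F) = √((-1 + E) + 0) = √(-1 + E))
(104 + U(-4, Z(1*4)))*125 = (104 + √(-1 - 4))*125 = (104 + √(-5))*125 = (104 + I*√5)*125 = 13000 + 125*I*√5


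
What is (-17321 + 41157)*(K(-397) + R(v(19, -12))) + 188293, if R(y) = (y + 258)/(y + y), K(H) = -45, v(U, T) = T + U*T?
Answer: -17704417/20 ≈ -8.8522e+5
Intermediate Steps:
v(U, T) = T + T*U
R(y) = (258 + y)/(2*y) (R(y) = (258 + y)/((2*y)) = (258 + y)*(1/(2*y)) = (258 + y)/(2*y))
(-17321 + 41157)*(K(-397) + R(v(19, -12))) + 188293 = (-17321 + 41157)*(-45 + (258 - 12*(1 + 19))/(2*((-12*(1 + 19))))) + 188293 = 23836*(-45 + (258 - 12*20)/(2*((-12*20)))) + 188293 = 23836*(-45 + (½)*(258 - 240)/(-240)) + 188293 = 23836*(-45 + (½)*(-1/240)*18) + 188293 = 23836*(-45 - 3/80) + 188293 = 23836*(-3603/80) + 188293 = -21470277/20 + 188293 = -17704417/20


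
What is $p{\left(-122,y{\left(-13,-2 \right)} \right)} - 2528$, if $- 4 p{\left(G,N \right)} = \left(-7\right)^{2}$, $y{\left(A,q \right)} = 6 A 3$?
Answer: $- \frac{10161}{4} \approx -2540.3$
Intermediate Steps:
$y{\left(A,q \right)} = 18 A$
$p{\left(G,N \right)} = - \frac{49}{4}$ ($p{\left(G,N \right)} = - \frac{\left(-7\right)^{2}}{4} = \left(- \frac{1}{4}\right) 49 = - \frac{49}{4}$)
$p{\left(-122,y{\left(-13,-2 \right)} \right)} - 2528 = - \frac{49}{4} - 2528 = - \frac{10161}{4}$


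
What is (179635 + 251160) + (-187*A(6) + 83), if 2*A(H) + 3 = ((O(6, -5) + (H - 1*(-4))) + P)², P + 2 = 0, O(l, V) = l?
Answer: 825665/2 ≈ 4.1283e+5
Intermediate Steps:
P = -2 (P = -2 + 0 = -2)
A(H) = -3/2 + (8 + H)²/2 (A(H) = -3/2 + ((6 + (H - 1*(-4))) - 2)²/2 = -3/2 + ((6 + (H + 4)) - 2)²/2 = -3/2 + ((6 + (4 + H)) - 2)²/2 = -3/2 + ((10 + H) - 2)²/2 = -3/2 + (8 + H)²/2)
(179635 + 251160) + (-187*A(6) + 83) = (179635 + 251160) + (-187*(-3/2 + (8 + 6)²/2) + 83) = 430795 + (-187*(-3/2 + (½)*14²) + 83) = 430795 + (-187*(-3/2 + (½)*196) + 83) = 430795 + (-187*(-3/2 + 98) + 83) = 430795 + (-187*193/2 + 83) = 430795 + (-36091/2 + 83) = 430795 - 35925/2 = 825665/2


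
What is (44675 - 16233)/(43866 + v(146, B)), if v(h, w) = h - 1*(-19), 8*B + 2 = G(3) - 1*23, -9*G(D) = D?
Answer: 28442/44031 ≈ 0.64595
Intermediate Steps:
G(D) = -D/9
B = -19/6 (B = -¼ + (-⅑*3 - 1*23)/8 = -¼ + (-⅓ - 23)/8 = -¼ + (⅛)*(-70/3) = -¼ - 35/12 = -19/6 ≈ -3.1667)
v(h, w) = 19 + h (v(h, w) = h + 19 = 19 + h)
(44675 - 16233)/(43866 + v(146, B)) = (44675 - 16233)/(43866 + (19 + 146)) = 28442/(43866 + 165) = 28442/44031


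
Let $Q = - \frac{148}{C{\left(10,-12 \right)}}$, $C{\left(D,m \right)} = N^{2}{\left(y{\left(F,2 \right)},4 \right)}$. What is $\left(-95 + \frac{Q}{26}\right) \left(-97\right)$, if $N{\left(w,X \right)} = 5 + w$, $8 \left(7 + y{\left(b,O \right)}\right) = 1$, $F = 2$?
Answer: $\frac{27413267}{2925} \approx 9372.1$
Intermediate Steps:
$y{\left(b,O \right)} = - \frac{55}{8}$ ($y{\left(b,O \right)} = -7 + \frac{1}{8} \cdot 1 = -7 + \frac{1}{8} = - \frac{55}{8}$)
$C{\left(D,m \right)} = \frac{225}{64}$ ($C{\left(D,m \right)} = \left(5 - \frac{55}{8}\right)^{2} = \left(- \frac{15}{8}\right)^{2} = \frac{225}{64}$)
$Q = - \frac{9472}{225}$ ($Q = - \frac{148}{\frac{225}{64}} = \left(-148\right) \frac{64}{225} = - \frac{9472}{225} \approx -42.098$)
$\left(-95 + \frac{Q}{26}\right) \left(-97\right) = \left(-95 - \frac{9472}{225 \cdot 26}\right) \left(-97\right) = \left(-95 - \frac{4736}{2925}\right) \left(-97\right) = \left(- \frac{282611}{2925}\right) \left(-97\right) = \frac{27413267}{2925}$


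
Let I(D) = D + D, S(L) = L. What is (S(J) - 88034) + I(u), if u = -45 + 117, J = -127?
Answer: -88017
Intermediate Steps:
u = 72
I(D) = 2*D
(S(J) - 88034) + I(u) = (-127 - 88034) + 2*72 = -88161 + 144 = -88017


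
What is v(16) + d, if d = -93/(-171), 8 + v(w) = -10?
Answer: -995/57 ≈ -17.456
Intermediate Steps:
v(w) = -18 (v(w) = -8 - 10 = -18)
d = 31/57 (d = -93*(-1/171) = 31/57 ≈ 0.54386)
v(16) + d = -18 + 31/57 = -995/57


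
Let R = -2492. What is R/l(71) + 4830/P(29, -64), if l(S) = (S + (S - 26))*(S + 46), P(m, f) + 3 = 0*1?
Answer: -5463353/3393 ≈ -1610.2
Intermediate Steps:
P(m, f) = -3 (P(m, f) = -3 + 0*1 = -3 + 0 = -3)
l(S) = (-26 + 2*S)*(46 + S) (l(S) = (S + (-26 + S))*(46 + S) = (-26 + 2*S)*(46 + S))
R/l(71) + 4830/P(29, -64) = -2492/(-1196 + 2*71² + 66*71) + 4830/(-3) = -2492/(-1196 + 2*5041 + 4686) + 4830*(-⅓) = -2492/(-1196 + 10082 + 4686) - 1610 = -2492/13572 - 1610 = -2492*1/13572 - 1610 = -623/3393 - 1610 = -5463353/3393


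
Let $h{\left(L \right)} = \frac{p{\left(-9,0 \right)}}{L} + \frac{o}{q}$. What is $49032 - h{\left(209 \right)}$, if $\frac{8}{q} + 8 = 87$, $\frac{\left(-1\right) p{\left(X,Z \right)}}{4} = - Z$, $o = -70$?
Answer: $\frac{198893}{4} \approx 49723.0$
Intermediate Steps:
$p{\left(X,Z \right)} = 4 Z$ ($p{\left(X,Z \right)} = - 4 \left(- Z\right) = 4 Z$)
$q = \frac{8}{79}$ ($q = \frac{8}{-8 + 87} = \frac{8}{79} \approx 0.10127$)
$h{\left(L \right)} = - \frac{2765}{4}$ ($h{\left(L \right)} = \frac{4 \cdot 0}{L} - \frac{70}{\frac{8}{79}} = \frac{0}{L} - \frac{2765}{4} = 0 - \frac{2765}{4} = - \frac{2765}{4}$)
$49032 - h{\left(209 \right)} = 49032 - - \frac{2765}{4} = 49032 + \frac{2765}{4} = \frac{198893}{4}$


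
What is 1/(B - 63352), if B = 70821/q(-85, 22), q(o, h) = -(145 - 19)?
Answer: -14/894797 ≈ -1.5646e-5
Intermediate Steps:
q(o, h) = -126 (q(o, h) = -1*126 = -126)
B = -7869/14 (B = 70821/(-126) = 70821*(-1/126) = -7869/14 ≈ -562.07)
1/(B - 63352) = 1/(-7869/14 - 63352) = 1/(-894797/14) = -14/894797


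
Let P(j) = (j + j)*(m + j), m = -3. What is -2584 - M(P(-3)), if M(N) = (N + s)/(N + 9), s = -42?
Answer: -38758/15 ≈ -2583.9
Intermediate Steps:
P(j) = 2*j*(-3 + j) (P(j) = (j + j)*(-3 + j) = (2*j)*(-3 + j) = 2*j*(-3 + j))
M(N) = (-42 + N)/(9 + N) (M(N) = (N - 42)/(N + 9) = (-42 + N)/(9 + N))
-2584 - M(P(-3)) = -2584 - (-42 + 2*(-3)*(-3 - 3))/(9 + 2*(-3)*(-3 - 3)) = -2584 - (-42 + 2*(-3)*(-6))/(9 + 2*(-3)*(-6)) = -2584 - (-42 + 36)/(9 + 36) = -2584 - (-6)/45 = -2584 - 1*(-2/15) = -2584 + 2/15 = -38758/15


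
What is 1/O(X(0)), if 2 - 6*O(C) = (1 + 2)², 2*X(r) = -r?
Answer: -6/7 ≈ -0.85714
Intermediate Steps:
X(r) = -r/2 (X(r) = (-r)/2 = -r/2)
O(C) = -7/6 (O(C) = ⅓ - (1 + 2)²/6 = ⅓ - ⅙*3² = ⅓ - ⅙*9 = ⅓ - 3/2 = -7/6)
1/O(X(0)) = 1/(-7/6) = -6/7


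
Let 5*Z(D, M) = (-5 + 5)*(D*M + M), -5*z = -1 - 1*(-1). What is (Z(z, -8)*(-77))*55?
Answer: 0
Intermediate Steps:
z = 0 (z = -(-1 - 1*(-1))/5 = -(-1 + 1)/5 = -⅕*0 = 0)
Z(D, M) = 0 (Z(D, M) = ((-5 + 5)*(D*M + M))/5 = (0*(M + D*M))/5 = (⅕)*0 = 0)
(Z(z, -8)*(-77))*55 = (0*(-77))*55 = 0*55 = 0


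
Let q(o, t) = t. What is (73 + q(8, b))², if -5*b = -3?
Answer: 135424/25 ≈ 5417.0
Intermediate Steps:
b = ⅗ (b = -⅕*(-3) = ⅗ ≈ 0.60000)
(73 + q(8, b))² = (73 + ⅗)² = (368/5)² = 135424/25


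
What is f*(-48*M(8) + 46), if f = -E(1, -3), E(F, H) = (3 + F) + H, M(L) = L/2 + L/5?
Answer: 1114/5 ≈ 222.80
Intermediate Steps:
M(L) = 7*L/10 (M(L) = L*(1/2) + L*(1/5) = L/2 + L/5 = 7*L/10)
E(F, H) = 3 + F + H
f = -1 (f = -(3 + 1 - 3) = -1*1 = -1)
f*(-48*M(8) + 46) = -(-168*8/5 + 46) = -(-48*28/5 + 46) = -(-1344/5 + 46) = -1*(-1114/5) = 1114/5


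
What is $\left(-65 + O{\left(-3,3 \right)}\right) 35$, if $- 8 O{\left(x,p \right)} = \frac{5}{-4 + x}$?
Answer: $- \frac{18175}{8} \approx -2271.9$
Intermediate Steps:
$O{\left(x,p \right)} = - \frac{5}{8 \left(-4 + x\right)}$ ($O{\left(x,p \right)} = - \frac{5 \frac{1}{-4 + x}}{8} = - \frac{5}{8 \left(-4 + x\right)}$)
$\left(-65 + O{\left(-3,3 \right)}\right) 35 = \left(-65 - \frac{5}{-32 + 8 \left(-3\right)}\right) 35 = \left(-65 - \frac{5}{-32 - 24}\right) 35 = \left(-65 - \frac{5}{-56}\right) 35 = \left(-65 - - \frac{5}{56}\right) 35 = \left(-65 + \frac{5}{56}\right) 35 = \left(- \frac{3635}{56}\right) 35 = - \frac{18175}{8}$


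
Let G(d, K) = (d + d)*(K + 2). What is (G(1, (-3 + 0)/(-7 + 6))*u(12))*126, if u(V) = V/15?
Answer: 1008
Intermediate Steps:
u(V) = V/15 (u(V) = V*(1/15) = V/15)
G(d, K) = 2*d*(2 + K) (G(d, K) = (2*d)*(2 + K) = 2*d*(2 + K))
(G(1, (-3 + 0)/(-7 + 6))*u(12))*126 = ((2*1*(2 + (-3 + 0)/(-7 + 6)))*((1/15)*12))*126 = ((2*1*(2 - 3/(-1)))*(⅘))*126 = ((2*1*(2 - 3*(-1)))*(⅘))*126 = ((2*1*(2 + 3))*(⅘))*126 = ((2*1*5)*(⅘))*126 = (10*(⅘))*126 = 8*126 = 1008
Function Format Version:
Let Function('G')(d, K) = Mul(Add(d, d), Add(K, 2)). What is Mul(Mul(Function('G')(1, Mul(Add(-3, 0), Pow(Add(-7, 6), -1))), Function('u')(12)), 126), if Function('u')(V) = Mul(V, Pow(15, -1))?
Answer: 1008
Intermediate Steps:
Function('u')(V) = Mul(Rational(1, 15), V) (Function('u')(V) = Mul(V, Rational(1, 15)) = Mul(Rational(1, 15), V))
Function('G')(d, K) = Mul(2, d, Add(2, K)) (Function('G')(d, K) = Mul(Mul(2, d), Add(2, K)) = Mul(2, d, Add(2, K)))
Mul(Mul(Function('G')(1, Mul(Add(-3, 0), Pow(Add(-7, 6), -1))), Function('u')(12)), 126) = Mul(Mul(Mul(2, 1, Add(2, Mul(Add(-3, 0), Pow(Add(-7, 6), -1)))), Mul(Rational(1, 15), 12)), 126) = Mul(Mul(Mul(2, 1, Add(2, Mul(-3, Pow(-1, -1)))), Rational(4, 5)), 126) = Mul(Mul(Mul(2, 1, Add(2, Mul(-3, -1))), Rational(4, 5)), 126) = Mul(Mul(Mul(2, 1, Add(2, 3)), Rational(4, 5)), 126) = Mul(Mul(Mul(2, 1, 5), Rational(4, 5)), 126) = Mul(Mul(10, Rational(4, 5)), 126) = Mul(8, 126) = 1008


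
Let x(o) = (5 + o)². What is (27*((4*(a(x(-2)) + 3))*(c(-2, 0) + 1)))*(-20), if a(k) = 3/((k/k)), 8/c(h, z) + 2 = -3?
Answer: 7776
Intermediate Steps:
c(h, z) = -8/5 (c(h, z) = 8/(-2 - 3) = 8/(-5) = 8*(-⅕) = -8/5)
a(k) = 3 (a(k) = 3/1 = 3*1 = 3)
(27*((4*(a(x(-2)) + 3))*(c(-2, 0) + 1)))*(-20) = (27*((4*(3 + 3))*(-8/5 + 1)))*(-20) = (27*((4*6)*(-⅗)))*(-20) = (27*(24*(-⅗)))*(-20) = (27*(-72/5))*(-20) = -1944/5*(-20) = 7776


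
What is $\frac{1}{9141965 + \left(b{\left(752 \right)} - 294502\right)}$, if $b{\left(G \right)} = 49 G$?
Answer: $\frac{1}{8884311} \approx 1.1256 \cdot 10^{-7}$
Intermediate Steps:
$\frac{1}{9141965 + \left(b{\left(752 \right)} - 294502\right)} = \frac{1}{9141965 + \left(49 \cdot 752 - 294502\right)} = \frac{1}{9141965 + \left(36848 - 294502\right)} = \frac{1}{9141965 - 257654} = \frac{1}{8884311}$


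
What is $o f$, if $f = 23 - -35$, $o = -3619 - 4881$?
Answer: $-493000$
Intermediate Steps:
$o = -8500$
$f = 58$ ($f = 23 + 35 = 58$)
$o f = \left(-8500\right) 58 = -493000$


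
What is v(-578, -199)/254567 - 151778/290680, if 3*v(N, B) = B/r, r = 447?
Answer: -25906586742143/49615347592980 ≈ -0.52215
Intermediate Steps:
v(N, B) = B/1341 (v(N, B) = (B/447)/3 = B/1341)
v(-578, -199)/254567 - 151778/290680 = ((1/1341)*(-199))/254567 - 151778/290680 = -199/1341*1/254567 - 151778*1/290680 = -199/341374347 - 75889/145340 = -25906586742143/49615347592980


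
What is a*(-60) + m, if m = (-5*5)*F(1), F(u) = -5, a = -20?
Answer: 1325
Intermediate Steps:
m = 125 (m = -5*5*(-5) = -25*(-5) = 125)
a*(-60) + m = -20*(-60) + 125 = 1200 + 125 = 1325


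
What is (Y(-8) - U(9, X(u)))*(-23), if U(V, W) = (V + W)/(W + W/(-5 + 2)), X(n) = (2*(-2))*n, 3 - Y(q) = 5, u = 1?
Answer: 23/8 ≈ 2.8750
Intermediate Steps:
Y(q) = -2 (Y(q) = 3 - 1*5 = 3 - 5 = -2)
X(n) = -4*n
U(V, W) = 3*(V + W)/(2*W) (U(V, W) = (V + W)/(W + W/(-3)) = (V + W)/(W - W/3) = (V + W)/((2*W/3)) = (V + W)*(3/(2*W)) = 3*(V + W)/(2*W))
(Y(-8) - U(9, X(u)))*(-23) = (-2 - 3*(9 - 4*1)/(2*((-4*1))))*(-23) = (-2 - 3*(9 - 4)/(2*(-4)))*(-23) = (-2 - 3*(-1)*5/(2*4))*(-23) = (-2 - 1*(-15/8))*(-23) = (-2 + 15/8)*(-23) = -⅛*(-23) = 23/8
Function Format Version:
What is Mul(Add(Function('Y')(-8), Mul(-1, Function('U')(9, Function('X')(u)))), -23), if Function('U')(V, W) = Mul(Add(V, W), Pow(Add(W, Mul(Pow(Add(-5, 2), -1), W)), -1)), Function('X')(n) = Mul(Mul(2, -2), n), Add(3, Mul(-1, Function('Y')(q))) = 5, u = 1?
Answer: Rational(23, 8) ≈ 2.8750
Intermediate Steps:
Function('Y')(q) = -2 (Function('Y')(q) = Add(3, Mul(-1, 5)) = Add(3, -5) = -2)
Function('X')(n) = Mul(-4, n)
Function('U')(V, W) = Mul(Rational(3, 2), Pow(W, -1), Add(V, W)) (Function('U')(V, W) = Mul(Add(V, W), Pow(Add(W, Mul(Pow(-3, -1), W)), -1)) = Mul(Add(V, W), Pow(Add(W, Mul(Rational(-1, 3), W)), -1)) = Mul(Add(V, W), Pow(Mul(Rational(2, 3), W), -1)) = Mul(Add(V, W), Mul(Rational(3, 2), Pow(W, -1))) = Mul(Rational(3, 2), Pow(W, -1), Add(V, W)))
Mul(Add(Function('Y')(-8), Mul(-1, Function('U')(9, Function('X')(u)))), -23) = Mul(Add(-2, Mul(-1, Mul(Rational(3, 2), Pow(Mul(-4, 1), -1), Add(9, Mul(-4, 1))))), -23) = Mul(Add(-2, Mul(-1, Mul(Rational(3, 2), Pow(-4, -1), Add(9, -4)))), -23) = Mul(Add(-2, Mul(-1, Mul(Rational(3, 2), Rational(-1, 4), 5))), -23) = Mul(Add(-2, Mul(-1, Rational(-15, 8))), -23) = Mul(Add(-2, Rational(15, 8)), -23) = Mul(Rational(-1, 8), -23) = Rational(23, 8)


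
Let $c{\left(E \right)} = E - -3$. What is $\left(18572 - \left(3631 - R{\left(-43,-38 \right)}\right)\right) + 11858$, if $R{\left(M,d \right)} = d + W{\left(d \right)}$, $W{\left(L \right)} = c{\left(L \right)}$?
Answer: $26726$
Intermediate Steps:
$c{\left(E \right)} = 3 + E$ ($c{\left(E \right)} = E + 3 = 3 + E$)
$W{\left(L \right)} = 3 + L$
$R{\left(M,d \right)} = 3 + 2 d$ ($R{\left(M,d \right)} = d + \left(3 + d\right) = 3 + 2 d$)
$\left(18572 - \left(3631 - R{\left(-43,-38 \right)}\right)\right) + 11858 = \left(18572 - \left(3631 - \left(3 + 2 \left(-38\right)\right)\right)\right) + 11858 = \left(18572 - \left(3631 - \left(3 - 76\right)\right)\right) + 11858 = \left(18572 - \left(3631 - -73\right)\right) + 11858 = \left(18572 - \left(3631 + 73\right)\right) + 11858 = \left(18572 - 3704\right) + 11858 = 14868 + 11858 = 26726$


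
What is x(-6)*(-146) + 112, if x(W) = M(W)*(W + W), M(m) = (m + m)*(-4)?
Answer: 84208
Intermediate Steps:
M(m) = -8*m (M(m) = (2*m)*(-4) = -8*m)
x(W) = -16*W² (x(W) = (-8*W)*(W + W) = (-8*W)*(2*W) = -16*W²)
x(-6)*(-146) + 112 = -16*(-6)²*(-146) + 112 = -16*36*(-146) + 112 = -576*(-146) + 112 = 84096 + 112 = 84208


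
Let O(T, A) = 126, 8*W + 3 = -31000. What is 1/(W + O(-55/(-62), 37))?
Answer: -8/29995 ≈ -0.00026671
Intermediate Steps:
W = -31003/8 (W = -3/8 + (1/8)*(-31000) = -3/8 - 3875 = -31003/8 ≈ -3875.4)
1/(W + O(-55/(-62), 37)) = 1/(-31003/8 + 126) = 1/(-29995/8) = -8/29995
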